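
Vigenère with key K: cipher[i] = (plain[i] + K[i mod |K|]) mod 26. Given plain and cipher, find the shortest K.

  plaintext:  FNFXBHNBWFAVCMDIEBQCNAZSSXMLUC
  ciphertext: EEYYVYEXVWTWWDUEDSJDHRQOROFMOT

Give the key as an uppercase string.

ZRTBURRW

  i= 0: E-F = 25 → Z
  i= 1: E-N = 17 → R
  i= 2: Y-F = 19 → T
  i= 3: Y-X =  1 → B
  i= 4: V-B = 20 → U
  i= 5: Y-H = 17 → R
  i= 6: E-N = 17 → R
  i= 7: X-B = 22 → W
  i= 8: V-W = 25 → Z
  i= 9: W-F = 17 → R
  i=10: T-A = 19 → T
  i=11: W-V =  1 → B
  i=12: W-C = 20 → U
  i=13: D-M = 17 → R
  i=14: U-D = 17 → R
  i=15: E-I = 22 → W
  i=16: D-E = 25 → Z
  i=17: S-B = 17 → R
  i=18: J-Q = 19 → T
  i=19: D-C =  1 → B
  i=20: H-N = 20 → U
  i=21: R-A = 17 → R
  i=22: Q-Z = 17 → R
  i=23: O-S = 22 → W
  i=24: R-S = 25 → Z
  i=25: O-X = 17 → R
  i=26: F-M = 19 → T
  i=27: M-L =  1 → B
  i=28: O-U = 20 → U
  i=29: T-C = 17 → R
  shifts repeat with period 8: ZRTBURRW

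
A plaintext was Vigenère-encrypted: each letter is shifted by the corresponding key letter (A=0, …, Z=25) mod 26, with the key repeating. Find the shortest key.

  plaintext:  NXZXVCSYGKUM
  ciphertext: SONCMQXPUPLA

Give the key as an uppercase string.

  i= 0: S-N =  5 → F
  i= 1: O-X = 17 → R
  i= 2: N-Z = 14 → O
  i= 3: C-X =  5 → F
  i= 4: M-V = 17 → R
  i= 5: Q-C = 14 → O
  i= 6: X-S =  5 → F
  i= 7: P-Y = 17 → R
  i= 8: U-G = 14 → O
  i= 9: P-K =  5 → F
  i=10: L-U = 17 → R
  i=11: A-M = 14 → O
  shifts repeat with period 3: FRO

FRO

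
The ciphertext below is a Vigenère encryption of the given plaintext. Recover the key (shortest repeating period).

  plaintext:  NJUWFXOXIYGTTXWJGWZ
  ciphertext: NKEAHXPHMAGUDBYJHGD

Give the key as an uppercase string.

  i= 0: N-N =  0 → A
  i= 1: K-J =  1 → B
  i= 2: E-U = 10 → K
  i= 3: A-W =  4 → E
  i= 4: H-F =  2 → C
  i= 5: X-X =  0 → A
  i= 6: P-O =  1 → B
  i= 7: H-X = 10 → K
  i= 8: M-I =  4 → E
  i= 9: A-Y =  2 → C
  i=10: G-G =  0 → A
  i=11: U-T =  1 → B
  i=12: D-T = 10 → K
  i=13: B-X =  4 → E
  i=14: Y-W =  2 → C
  i=15: J-J =  0 → A
  i=16: H-G =  1 → B
  i=17: G-W = 10 → K
  i=18: D-Z =  4 → E
  shifts repeat with period 5: ABKEC

ABKEC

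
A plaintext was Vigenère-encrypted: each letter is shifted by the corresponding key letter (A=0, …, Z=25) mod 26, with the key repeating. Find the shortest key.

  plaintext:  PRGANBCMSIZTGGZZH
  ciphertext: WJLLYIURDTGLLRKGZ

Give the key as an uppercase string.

  i= 0: W-P =  7 → H
  i= 1: J-R = 18 → S
  i= 2: L-G =  5 → F
  i= 3: L-A = 11 → L
  i= 4: Y-N = 11 → L
  i= 5: I-B =  7 → H
  i= 6: U-C = 18 → S
  i= 7: R-M =  5 → F
  i= 8: D-S = 11 → L
  i= 9: T-I = 11 → L
  i=10: G-Z =  7 → H
  i=11: L-T = 18 → S
  i=12: L-G =  5 → F
  i=13: R-G = 11 → L
  i=14: K-Z = 11 → L
  i=15: G-Z =  7 → H
  i=16: Z-H = 18 → S
  shifts repeat with period 5: HSFLL

HSFLL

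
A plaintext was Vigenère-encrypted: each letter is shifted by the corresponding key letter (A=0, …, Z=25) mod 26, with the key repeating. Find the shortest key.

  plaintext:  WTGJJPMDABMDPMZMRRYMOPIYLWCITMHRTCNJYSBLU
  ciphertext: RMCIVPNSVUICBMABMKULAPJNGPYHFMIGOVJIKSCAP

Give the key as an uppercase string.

VTWZMABP

  i= 0: R-W = 21 → V
  i= 1: M-T = 19 → T
  i= 2: C-G = 22 → W
  i= 3: I-J = 25 → Z
  i= 4: V-J = 12 → M
  i= 5: P-P =  0 → A
  i= 6: N-M =  1 → B
  i= 7: S-D = 15 → P
  i= 8: V-A = 21 → V
  i= 9: U-B = 19 → T
  i=10: I-M = 22 → W
  i=11: C-D = 25 → Z
  i=12: B-P = 12 → M
  i=13: M-M =  0 → A
  i=14: A-Z =  1 → B
  i=15: B-M = 15 → P
  i=16: M-R = 21 → V
  i=17: K-R = 19 → T
  i=18: U-Y = 22 → W
  i=19: L-M = 25 → Z
  i=20: A-O = 12 → M
  i=21: P-P =  0 → A
  i=22: J-I =  1 → B
  i=23: N-Y = 15 → P
  i=24: G-L = 21 → V
  i=25: P-W = 19 → T
  i=26: Y-C = 22 → W
  i=27: H-I = 25 → Z
  i=28: F-T = 12 → M
  i=29: M-M =  0 → A
  i=30: I-H =  1 → B
  i=31: G-R = 15 → P
  i=32: O-T = 21 → V
  i=33: V-C = 19 → T
  i=34: J-N = 22 → W
  i=35: I-J = 25 → Z
  i=36: K-Y = 12 → M
  i=37: S-S =  0 → A
  i=38: C-B =  1 → B
  i=39: A-L = 15 → P
  i=40: P-U = 21 → V
  shifts repeat with period 8: VTWZMABP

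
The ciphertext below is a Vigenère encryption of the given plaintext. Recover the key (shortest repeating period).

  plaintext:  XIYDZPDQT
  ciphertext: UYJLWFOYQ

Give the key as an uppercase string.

XQLI

  i= 0: U-X = 23 → X
  i= 1: Y-I = 16 → Q
  i= 2: J-Y = 11 → L
  i= 3: L-D =  8 → I
  i= 4: W-Z = 23 → X
  i= 5: F-P = 16 → Q
  i= 6: O-D = 11 → L
  i= 7: Y-Q =  8 → I
  i= 8: Q-T = 23 → X
  shifts repeat with period 4: XQLI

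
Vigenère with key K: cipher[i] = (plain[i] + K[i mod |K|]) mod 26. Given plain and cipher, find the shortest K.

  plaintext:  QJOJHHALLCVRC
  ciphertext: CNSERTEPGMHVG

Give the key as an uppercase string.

  i= 0: C-Q = 12 → M
  i= 1: N-J =  4 → E
  i= 2: S-O =  4 → E
  i= 3: E-J = 21 → V
  i= 4: R-H = 10 → K
  i= 5: T-H = 12 → M
  i= 6: E-A =  4 → E
  i= 7: P-L =  4 → E
  i= 8: G-L = 21 → V
  i= 9: M-C = 10 → K
  i=10: H-V = 12 → M
  i=11: V-R =  4 → E
  i=12: G-C =  4 → E
  shifts repeat with period 5: MEEVK

MEEVK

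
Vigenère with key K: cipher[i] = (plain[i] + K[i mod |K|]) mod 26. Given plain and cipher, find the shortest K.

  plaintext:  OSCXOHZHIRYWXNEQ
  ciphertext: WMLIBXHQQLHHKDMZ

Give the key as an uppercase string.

  i= 0: W-O =  8 → I
  i= 1: M-S = 20 → U
  i= 2: L-C =  9 → J
  i= 3: I-X = 11 → L
  i= 4: B-O = 13 → N
  i= 5: X-H = 16 → Q
  i= 6: H-Z =  8 → I
  i= 7: Q-H =  9 → J
  i= 8: Q-I =  8 → I
  i= 9: L-R = 20 → U
  i=10: H-Y =  9 → J
  i=11: H-W = 11 → L
  i=12: K-X = 13 → N
  i=13: D-N = 16 → Q
  i=14: M-E =  8 → I
  i=15: Z-Q =  9 → J
  shifts repeat with period 8: IUJLNQIJ

IUJLNQIJ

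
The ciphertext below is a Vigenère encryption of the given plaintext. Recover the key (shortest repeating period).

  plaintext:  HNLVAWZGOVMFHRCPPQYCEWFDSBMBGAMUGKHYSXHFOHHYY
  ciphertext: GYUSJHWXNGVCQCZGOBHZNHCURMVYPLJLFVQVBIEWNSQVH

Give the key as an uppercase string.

  i= 0: G-H = 25 → Z
  i= 1: Y-N = 11 → L
  i= 2: U-L =  9 → J
  i= 3: S-V = 23 → X
  i= 4: J-A =  9 → J
  i= 5: H-W = 11 → L
  i= 6: W-Z = 23 → X
  i= 7: X-G = 17 → R
  i= 8: N-O = 25 → Z
  i= 9: G-V = 11 → L
  i=10: V-M =  9 → J
  i=11: C-F = 23 → X
  i=12: Q-H =  9 → J
  i=13: C-R = 11 → L
  i=14: Z-C = 23 → X
  i=15: G-P = 17 → R
  i=16: O-P = 25 → Z
  i=17: B-Q = 11 → L
  i=18: H-Y =  9 → J
  i=19: Z-C = 23 → X
  i=20: N-E =  9 → J
  i=21: H-W = 11 → L
  i=22: C-F = 23 → X
  i=23: U-D = 17 → R
  i=24: R-S = 25 → Z
  i=25: M-B = 11 → L
  i=26: V-M =  9 → J
  i=27: Y-B = 23 → X
  i=28: P-G =  9 → J
  i=29: L-A = 11 → L
  i=30: J-M = 23 → X
  i=31: L-U = 17 → R
  i=32: F-G = 25 → Z
  i=33: V-K = 11 → L
  i=34: Q-H =  9 → J
  i=35: V-Y = 23 → X
  i=36: B-S =  9 → J
  i=37: I-X = 11 → L
  i=38: E-H = 23 → X
  i=39: W-F = 17 → R
  i=40: N-O = 25 → Z
  i=41: S-H = 11 → L
  i=42: Q-H =  9 → J
  i=43: V-Y = 23 → X
  i=44: H-Y =  9 → J
  shifts repeat with period 8: ZLJXJLXR

ZLJXJLXR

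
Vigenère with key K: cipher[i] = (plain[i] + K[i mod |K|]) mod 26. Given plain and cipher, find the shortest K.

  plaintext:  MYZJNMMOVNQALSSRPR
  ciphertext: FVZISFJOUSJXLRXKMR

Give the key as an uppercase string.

TXAZF

  i= 0: F-M = 19 → T
  i= 1: V-Y = 23 → X
  i= 2: Z-Z =  0 → A
  i= 3: I-J = 25 → Z
  i= 4: S-N =  5 → F
  i= 5: F-M = 19 → T
  i= 6: J-M = 23 → X
  i= 7: O-O =  0 → A
  i= 8: U-V = 25 → Z
  i= 9: S-N =  5 → F
  i=10: J-Q = 19 → T
  i=11: X-A = 23 → X
  i=12: L-L =  0 → A
  i=13: R-S = 25 → Z
  i=14: X-S =  5 → F
  i=15: K-R = 19 → T
  i=16: M-P = 23 → X
  i=17: R-R =  0 → A
  shifts repeat with period 5: TXAZF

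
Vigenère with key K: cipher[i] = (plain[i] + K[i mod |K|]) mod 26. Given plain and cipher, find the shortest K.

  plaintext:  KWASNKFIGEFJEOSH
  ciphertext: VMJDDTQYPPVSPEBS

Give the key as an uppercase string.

  i= 0: V-K = 11 → L
  i= 1: M-W = 16 → Q
  i= 2: J-A =  9 → J
  i= 3: D-S = 11 → L
  i= 4: D-N = 16 → Q
  i= 5: T-K =  9 → J
  i= 6: Q-F = 11 → L
  i= 7: Y-I = 16 → Q
  i= 8: P-G =  9 → J
  i= 9: P-E = 11 → L
  i=10: V-F = 16 → Q
  i=11: S-J =  9 → J
  i=12: P-E = 11 → L
  i=13: E-O = 16 → Q
  i=14: B-S =  9 → J
  i=15: S-H = 11 → L
  shifts repeat with period 3: LQJ

LQJ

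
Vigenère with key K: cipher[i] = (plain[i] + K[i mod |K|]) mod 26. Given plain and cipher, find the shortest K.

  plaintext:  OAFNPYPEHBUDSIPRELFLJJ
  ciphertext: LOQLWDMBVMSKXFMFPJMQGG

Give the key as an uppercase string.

  i= 0: L-O = 23 → X
  i= 1: O-A = 14 → O
  i= 2: Q-F = 11 → L
  i= 3: L-N = 24 → Y
  i= 4: W-P =  7 → H
  i= 5: D-Y =  5 → F
  i= 6: M-P = 23 → X
  i= 7: B-E = 23 → X
  i= 8: V-H = 14 → O
  i= 9: M-B = 11 → L
  i=10: S-U = 24 → Y
  i=11: K-D =  7 → H
  i=12: X-S =  5 → F
  i=13: F-I = 23 → X
  i=14: M-P = 23 → X
  i=15: F-R = 14 → O
  i=16: P-E = 11 → L
  i=17: J-L = 24 → Y
  i=18: M-F =  7 → H
  i=19: Q-L =  5 → F
  i=20: G-J = 23 → X
  i=21: G-J = 23 → X
  shifts repeat with period 7: XOLYHFX

XOLYHFX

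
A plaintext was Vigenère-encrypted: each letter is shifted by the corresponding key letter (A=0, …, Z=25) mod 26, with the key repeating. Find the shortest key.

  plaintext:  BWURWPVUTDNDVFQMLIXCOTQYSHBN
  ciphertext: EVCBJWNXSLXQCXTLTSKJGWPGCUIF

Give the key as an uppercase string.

  i= 0: E-B =  3 → D
  i= 1: V-W = 25 → Z
  i= 2: C-U =  8 → I
  i= 3: B-R = 10 → K
  i= 4: J-W = 13 → N
  i= 5: W-P =  7 → H
  i= 6: N-V = 18 → S
  i= 7: X-U =  3 → D
  i= 8: S-T = 25 → Z
  i= 9: L-D =  8 → I
  i=10: X-N = 10 → K
  i=11: Q-D = 13 → N
  i=12: C-V =  7 → H
  i=13: X-F = 18 → S
  i=14: T-Q =  3 → D
  i=15: L-M = 25 → Z
  i=16: T-L =  8 → I
  i=17: S-I = 10 → K
  i=18: K-X = 13 → N
  i=19: J-C =  7 → H
  i=20: G-O = 18 → S
  i=21: W-T =  3 → D
  i=22: P-Q = 25 → Z
  i=23: G-Y =  8 → I
  i=24: C-S = 10 → K
  i=25: U-H = 13 → N
  i=26: I-B =  7 → H
  i=27: F-N = 18 → S
  shifts repeat with period 7: DZIKNHS

DZIKNHS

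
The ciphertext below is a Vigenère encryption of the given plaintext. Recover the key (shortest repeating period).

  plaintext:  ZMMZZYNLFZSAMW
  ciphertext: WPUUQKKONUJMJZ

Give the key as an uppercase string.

  i= 0: W-Z = 23 → X
  i= 1: P-M =  3 → D
  i= 2: U-M =  8 → I
  i= 3: U-Z = 21 → V
  i= 4: Q-Z = 17 → R
  i= 5: K-Y = 12 → M
  i= 6: K-N = 23 → X
  i= 7: O-L =  3 → D
  i= 8: N-F =  8 → I
  i= 9: U-Z = 21 → V
  i=10: J-S = 17 → R
  i=11: M-A = 12 → M
  i=12: J-M = 23 → X
  i=13: Z-W =  3 → D
  shifts repeat with period 6: XDIVRM

XDIVRM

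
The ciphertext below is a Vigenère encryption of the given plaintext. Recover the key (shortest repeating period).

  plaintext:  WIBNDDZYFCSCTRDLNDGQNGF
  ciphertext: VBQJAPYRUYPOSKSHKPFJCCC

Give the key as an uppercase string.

ZTPWXM

  i= 0: V-W = 25 → Z
  i= 1: B-I = 19 → T
  i= 2: Q-B = 15 → P
  i= 3: J-N = 22 → W
  i= 4: A-D = 23 → X
  i= 5: P-D = 12 → M
  i= 6: Y-Z = 25 → Z
  i= 7: R-Y = 19 → T
  i= 8: U-F = 15 → P
  i= 9: Y-C = 22 → W
  i=10: P-S = 23 → X
  i=11: O-C = 12 → M
  i=12: S-T = 25 → Z
  i=13: K-R = 19 → T
  i=14: S-D = 15 → P
  i=15: H-L = 22 → W
  i=16: K-N = 23 → X
  i=17: P-D = 12 → M
  i=18: F-G = 25 → Z
  i=19: J-Q = 19 → T
  i=20: C-N = 15 → P
  i=21: C-G = 22 → W
  i=22: C-F = 23 → X
  shifts repeat with period 6: ZTPWXM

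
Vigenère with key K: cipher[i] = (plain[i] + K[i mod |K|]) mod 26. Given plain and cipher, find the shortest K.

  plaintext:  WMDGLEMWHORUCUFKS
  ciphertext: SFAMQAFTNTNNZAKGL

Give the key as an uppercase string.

  i= 0: S-W = 22 → W
  i= 1: F-M = 19 → T
  i= 2: A-D = 23 → X
  i= 3: M-G =  6 → G
  i= 4: Q-L =  5 → F
  i= 5: A-E = 22 → W
  i= 6: F-M = 19 → T
  i= 7: T-W = 23 → X
  i= 8: N-H =  6 → G
  i= 9: T-O =  5 → F
  i=10: N-R = 22 → W
  i=11: N-U = 19 → T
  i=12: Z-C = 23 → X
  i=13: A-U =  6 → G
  i=14: K-F =  5 → F
  i=15: G-K = 22 → W
  i=16: L-S = 19 → T
  shifts repeat with period 5: WTXGF

WTXGF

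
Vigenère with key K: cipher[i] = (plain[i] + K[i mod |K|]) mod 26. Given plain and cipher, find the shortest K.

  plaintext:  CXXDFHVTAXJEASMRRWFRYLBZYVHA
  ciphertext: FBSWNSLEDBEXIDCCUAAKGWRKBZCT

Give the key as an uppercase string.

DEVTILQL

  i= 0: F-C =  3 → D
  i= 1: B-X =  4 → E
  i= 2: S-X = 21 → V
  i= 3: W-D = 19 → T
  i= 4: N-F =  8 → I
  i= 5: S-H = 11 → L
  i= 6: L-V = 16 → Q
  i= 7: E-T = 11 → L
  i= 8: D-A =  3 → D
  i= 9: B-X =  4 → E
  i=10: E-J = 21 → V
  i=11: X-E = 19 → T
  i=12: I-A =  8 → I
  i=13: D-S = 11 → L
  i=14: C-M = 16 → Q
  i=15: C-R = 11 → L
  i=16: U-R =  3 → D
  i=17: A-W =  4 → E
  i=18: A-F = 21 → V
  i=19: K-R = 19 → T
  i=20: G-Y =  8 → I
  i=21: W-L = 11 → L
  i=22: R-B = 16 → Q
  i=23: K-Z = 11 → L
  i=24: B-Y =  3 → D
  i=25: Z-V =  4 → E
  i=26: C-H = 21 → V
  i=27: T-A = 19 → T
  shifts repeat with period 8: DEVTILQL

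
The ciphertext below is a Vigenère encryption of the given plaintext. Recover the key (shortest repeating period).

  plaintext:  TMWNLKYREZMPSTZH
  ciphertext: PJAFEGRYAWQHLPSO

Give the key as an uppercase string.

WXESTWTH

  i= 0: P-T = 22 → W
  i= 1: J-M = 23 → X
  i= 2: A-W =  4 → E
  i= 3: F-N = 18 → S
  i= 4: E-L = 19 → T
  i= 5: G-K = 22 → W
  i= 6: R-Y = 19 → T
  i= 7: Y-R =  7 → H
  i= 8: A-E = 22 → W
  i= 9: W-Z = 23 → X
  i=10: Q-M =  4 → E
  i=11: H-P = 18 → S
  i=12: L-S = 19 → T
  i=13: P-T = 22 → W
  i=14: S-Z = 19 → T
  i=15: O-H =  7 → H
  shifts repeat with period 8: WXESTWTH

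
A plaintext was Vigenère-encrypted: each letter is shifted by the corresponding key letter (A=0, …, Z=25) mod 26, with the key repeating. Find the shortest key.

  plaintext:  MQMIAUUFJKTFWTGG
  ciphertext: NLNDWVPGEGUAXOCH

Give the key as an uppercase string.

  i= 0: N-M =  1 → B
  i= 1: L-Q = 21 → V
  i= 2: N-M =  1 → B
  i= 3: D-I = 21 → V
  i= 4: W-A = 22 → W
  i= 5: V-U =  1 → B
  i= 6: P-U = 21 → V
  i= 7: G-F =  1 → B
  i= 8: E-J = 21 → V
  i= 9: G-K = 22 → W
  i=10: U-T =  1 → B
  i=11: A-F = 21 → V
  i=12: X-W =  1 → B
  i=13: O-T = 21 → V
  i=14: C-G = 22 → W
  i=15: H-G =  1 → B
  shifts repeat with period 5: BVBVW

BVBVW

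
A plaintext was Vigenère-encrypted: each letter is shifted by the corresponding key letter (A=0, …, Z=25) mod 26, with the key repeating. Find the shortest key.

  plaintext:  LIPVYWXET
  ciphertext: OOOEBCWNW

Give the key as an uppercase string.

  i= 0: O-L =  3 → D
  i= 1: O-I =  6 → G
  i= 2: O-P = 25 → Z
  i= 3: E-V =  9 → J
  i= 4: B-Y =  3 → D
  i= 5: C-W =  6 → G
  i= 6: W-X = 25 → Z
  i= 7: N-E =  9 → J
  i= 8: W-T =  3 → D
  shifts repeat with period 4: DGZJ

DGZJ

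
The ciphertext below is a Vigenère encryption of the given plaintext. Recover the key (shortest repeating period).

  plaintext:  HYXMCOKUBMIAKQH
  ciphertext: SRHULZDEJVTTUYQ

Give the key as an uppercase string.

LTKIJ

  i= 0: S-H = 11 → L
  i= 1: R-Y = 19 → T
  i= 2: H-X = 10 → K
  i= 3: U-M =  8 → I
  i= 4: L-C =  9 → J
  i= 5: Z-O = 11 → L
  i= 6: D-K = 19 → T
  i= 7: E-U = 10 → K
  i= 8: J-B =  8 → I
  i= 9: V-M =  9 → J
  i=10: T-I = 11 → L
  i=11: T-A = 19 → T
  i=12: U-K = 10 → K
  i=13: Y-Q =  8 → I
  i=14: Q-H =  9 → J
  shifts repeat with period 5: LTKIJ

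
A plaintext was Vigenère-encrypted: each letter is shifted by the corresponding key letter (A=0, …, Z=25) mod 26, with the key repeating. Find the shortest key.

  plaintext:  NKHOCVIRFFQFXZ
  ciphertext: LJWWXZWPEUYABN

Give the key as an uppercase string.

YZPIVEO

  i= 0: L-N = 24 → Y
  i= 1: J-K = 25 → Z
  i= 2: W-H = 15 → P
  i= 3: W-O =  8 → I
  i= 4: X-C = 21 → V
  i= 5: Z-V =  4 → E
  i= 6: W-I = 14 → O
  i= 7: P-R = 24 → Y
  i= 8: E-F = 25 → Z
  i= 9: U-F = 15 → P
  i=10: Y-Q =  8 → I
  i=11: A-F = 21 → V
  i=12: B-X =  4 → E
  i=13: N-Z = 14 → O
  shifts repeat with period 7: YZPIVEO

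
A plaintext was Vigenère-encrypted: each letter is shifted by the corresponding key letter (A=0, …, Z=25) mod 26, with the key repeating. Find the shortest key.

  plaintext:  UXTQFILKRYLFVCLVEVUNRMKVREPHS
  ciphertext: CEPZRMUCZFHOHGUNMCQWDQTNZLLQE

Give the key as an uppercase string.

  i= 0: C-U =  8 → I
  i= 1: E-X =  7 → H
  i= 2: P-T = 22 → W
  i= 3: Z-Q =  9 → J
  i= 4: R-F = 12 → M
  i= 5: M-I =  4 → E
  i= 6: U-L =  9 → J
  i= 7: C-K = 18 → S
  i= 8: Z-R =  8 → I
  i= 9: F-Y =  7 → H
  i=10: H-L = 22 → W
  i=11: O-F =  9 → J
  i=12: H-V = 12 → M
  i=13: G-C =  4 → E
  i=14: U-L =  9 → J
  i=15: N-V = 18 → S
  i=16: M-E =  8 → I
  i=17: C-V =  7 → H
  i=18: Q-U = 22 → W
  i=19: W-N =  9 → J
  i=20: D-R = 12 → M
  i=21: Q-M =  4 → E
  i=22: T-K =  9 → J
  i=23: N-V = 18 → S
  i=24: Z-R =  8 → I
  i=25: L-E =  7 → H
  i=26: L-P = 22 → W
  i=27: Q-H =  9 → J
  i=28: E-S = 12 → M
  shifts repeat with period 8: IHWJMEJS

IHWJMEJS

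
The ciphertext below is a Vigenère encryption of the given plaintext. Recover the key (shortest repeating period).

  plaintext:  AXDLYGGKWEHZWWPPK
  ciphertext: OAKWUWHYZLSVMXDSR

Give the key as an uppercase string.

ODHLWQB

  i= 0: O-A = 14 → O
  i= 1: A-X =  3 → D
  i= 2: K-D =  7 → H
  i= 3: W-L = 11 → L
  i= 4: U-Y = 22 → W
  i= 5: W-G = 16 → Q
  i= 6: H-G =  1 → B
  i= 7: Y-K = 14 → O
  i= 8: Z-W =  3 → D
  i= 9: L-E =  7 → H
  i=10: S-H = 11 → L
  i=11: V-Z = 22 → W
  i=12: M-W = 16 → Q
  i=13: X-W =  1 → B
  i=14: D-P = 14 → O
  i=15: S-P =  3 → D
  i=16: R-K =  7 → H
  shifts repeat with period 7: ODHLWQB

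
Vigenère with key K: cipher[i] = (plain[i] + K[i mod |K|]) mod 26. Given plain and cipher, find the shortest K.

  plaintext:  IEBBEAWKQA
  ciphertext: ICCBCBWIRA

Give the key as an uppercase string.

  i= 0: I-I =  0 → A
  i= 1: C-E = 24 → Y
  i= 2: C-B =  1 → B
  i= 3: B-B =  0 → A
  i= 4: C-E = 24 → Y
  i= 5: B-A =  1 → B
  i= 6: W-W =  0 → A
  i= 7: I-K = 24 → Y
  i= 8: R-Q =  1 → B
  i= 9: A-A =  0 → A
  shifts repeat with period 3: AYB

AYB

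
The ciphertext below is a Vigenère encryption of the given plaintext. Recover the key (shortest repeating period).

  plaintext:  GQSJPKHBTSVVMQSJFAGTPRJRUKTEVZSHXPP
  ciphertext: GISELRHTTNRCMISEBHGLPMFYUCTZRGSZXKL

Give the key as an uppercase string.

ASAVWH

  i= 0: G-G =  0 → A
  i= 1: I-Q = 18 → S
  i= 2: S-S =  0 → A
  i= 3: E-J = 21 → V
  i= 4: L-P = 22 → W
  i= 5: R-K =  7 → H
  i= 6: H-H =  0 → A
  i= 7: T-B = 18 → S
  i= 8: T-T =  0 → A
  i= 9: N-S = 21 → V
  i=10: R-V = 22 → W
  i=11: C-V =  7 → H
  i=12: M-M =  0 → A
  i=13: I-Q = 18 → S
  i=14: S-S =  0 → A
  i=15: E-J = 21 → V
  i=16: B-F = 22 → W
  i=17: H-A =  7 → H
  i=18: G-G =  0 → A
  i=19: L-T = 18 → S
  i=20: P-P =  0 → A
  i=21: M-R = 21 → V
  i=22: F-J = 22 → W
  i=23: Y-R =  7 → H
  i=24: U-U =  0 → A
  i=25: C-K = 18 → S
  i=26: T-T =  0 → A
  i=27: Z-E = 21 → V
  i=28: R-V = 22 → W
  i=29: G-Z =  7 → H
  i=30: S-S =  0 → A
  i=31: Z-H = 18 → S
  i=32: X-X =  0 → A
  i=33: K-P = 21 → V
  i=34: L-P = 22 → W
  shifts repeat with period 6: ASAVWH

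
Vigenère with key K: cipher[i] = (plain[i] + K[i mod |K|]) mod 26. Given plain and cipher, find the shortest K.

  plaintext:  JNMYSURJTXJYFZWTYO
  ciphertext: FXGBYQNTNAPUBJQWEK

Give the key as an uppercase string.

WKUDGW

  i= 0: F-J = 22 → W
  i= 1: X-N = 10 → K
  i= 2: G-M = 20 → U
  i= 3: B-Y =  3 → D
  i= 4: Y-S =  6 → G
  i= 5: Q-U = 22 → W
  i= 6: N-R = 22 → W
  i= 7: T-J = 10 → K
  i= 8: N-T = 20 → U
  i= 9: A-X =  3 → D
  i=10: P-J =  6 → G
  i=11: U-Y = 22 → W
  i=12: B-F = 22 → W
  i=13: J-Z = 10 → K
  i=14: Q-W = 20 → U
  i=15: W-T =  3 → D
  i=16: E-Y =  6 → G
  i=17: K-O = 22 → W
  shifts repeat with period 6: WKUDGW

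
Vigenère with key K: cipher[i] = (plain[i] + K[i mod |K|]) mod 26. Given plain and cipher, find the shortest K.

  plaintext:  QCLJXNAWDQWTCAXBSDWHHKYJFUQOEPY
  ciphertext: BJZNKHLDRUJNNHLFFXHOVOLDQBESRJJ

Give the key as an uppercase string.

  i= 0: B-Q = 11 → L
  i= 1: J-C =  7 → H
  i= 2: Z-L = 14 → O
  i= 3: N-J =  4 → E
  i= 4: K-X = 13 → N
  i= 5: H-N = 20 → U
  i= 6: L-A = 11 → L
  i= 7: D-W =  7 → H
  i= 8: R-D = 14 → O
  i= 9: U-Q =  4 → E
  i=10: J-W = 13 → N
  i=11: N-T = 20 → U
  i=12: N-C = 11 → L
  i=13: H-A =  7 → H
  i=14: L-X = 14 → O
  i=15: F-B =  4 → E
  i=16: F-S = 13 → N
  i=17: X-D = 20 → U
  i=18: H-W = 11 → L
  i=19: O-H =  7 → H
  i=20: V-H = 14 → O
  i=21: O-K =  4 → E
  i=22: L-Y = 13 → N
  i=23: D-J = 20 → U
  i=24: Q-F = 11 → L
  i=25: B-U =  7 → H
  i=26: E-Q = 14 → O
  i=27: S-O =  4 → E
  i=28: R-E = 13 → N
  i=29: J-P = 20 → U
  i=30: J-Y = 11 → L
  shifts repeat with period 6: LHOENU

LHOENU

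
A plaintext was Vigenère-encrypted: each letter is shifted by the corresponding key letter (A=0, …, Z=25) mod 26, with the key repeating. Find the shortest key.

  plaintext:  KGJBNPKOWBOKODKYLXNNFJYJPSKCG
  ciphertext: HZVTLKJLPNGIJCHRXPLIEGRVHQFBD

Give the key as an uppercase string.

XTMSYVZ

  i= 0: H-K = 23 → X
  i= 1: Z-G = 19 → T
  i= 2: V-J = 12 → M
  i= 3: T-B = 18 → S
  i= 4: L-N = 24 → Y
  i= 5: K-P = 21 → V
  i= 6: J-K = 25 → Z
  i= 7: L-O = 23 → X
  i= 8: P-W = 19 → T
  i= 9: N-B = 12 → M
  i=10: G-O = 18 → S
  i=11: I-K = 24 → Y
  i=12: J-O = 21 → V
  i=13: C-D = 25 → Z
  i=14: H-K = 23 → X
  i=15: R-Y = 19 → T
  i=16: X-L = 12 → M
  i=17: P-X = 18 → S
  i=18: L-N = 24 → Y
  i=19: I-N = 21 → V
  i=20: E-F = 25 → Z
  i=21: G-J = 23 → X
  i=22: R-Y = 19 → T
  i=23: V-J = 12 → M
  i=24: H-P = 18 → S
  i=25: Q-S = 24 → Y
  i=26: F-K = 21 → V
  i=27: B-C = 25 → Z
  i=28: D-G = 23 → X
  shifts repeat with period 7: XTMSYVZ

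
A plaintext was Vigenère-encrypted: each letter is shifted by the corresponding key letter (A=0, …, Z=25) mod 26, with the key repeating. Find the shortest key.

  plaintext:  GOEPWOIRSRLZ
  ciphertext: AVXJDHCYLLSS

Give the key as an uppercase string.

UHT

  i= 0: A-G = 20 → U
  i= 1: V-O =  7 → H
  i= 2: X-E = 19 → T
  i= 3: J-P = 20 → U
  i= 4: D-W =  7 → H
  i= 5: H-O = 19 → T
  i= 6: C-I = 20 → U
  i= 7: Y-R =  7 → H
  i= 8: L-S = 19 → T
  i= 9: L-R = 20 → U
  i=10: S-L =  7 → H
  i=11: S-Z = 19 → T
  shifts repeat with period 3: UHT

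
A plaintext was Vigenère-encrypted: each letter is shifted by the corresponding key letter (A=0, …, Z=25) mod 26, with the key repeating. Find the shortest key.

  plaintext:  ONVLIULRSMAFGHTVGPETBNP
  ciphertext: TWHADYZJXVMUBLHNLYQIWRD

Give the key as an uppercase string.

FJMPVEOS

  i= 0: T-O =  5 → F
  i= 1: W-N =  9 → J
  i= 2: H-V = 12 → M
  i= 3: A-L = 15 → P
  i= 4: D-I = 21 → V
  i= 5: Y-U =  4 → E
  i= 6: Z-L = 14 → O
  i= 7: J-R = 18 → S
  i= 8: X-S =  5 → F
  i= 9: V-M =  9 → J
  i=10: M-A = 12 → M
  i=11: U-F = 15 → P
  i=12: B-G = 21 → V
  i=13: L-H =  4 → E
  i=14: H-T = 14 → O
  i=15: N-V = 18 → S
  i=16: L-G =  5 → F
  i=17: Y-P =  9 → J
  i=18: Q-E = 12 → M
  i=19: I-T = 15 → P
  i=20: W-B = 21 → V
  i=21: R-N =  4 → E
  i=22: D-P = 14 → O
  shifts repeat with period 8: FJMPVEOS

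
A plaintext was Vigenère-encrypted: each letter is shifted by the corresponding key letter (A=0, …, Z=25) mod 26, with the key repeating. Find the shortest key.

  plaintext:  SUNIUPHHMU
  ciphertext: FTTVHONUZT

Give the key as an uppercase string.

  i= 0: F-S = 13 → N
  i= 1: T-U = 25 → Z
  i= 2: T-N =  6 → G
  i= 3: V-I = 13 → N
  i= 4: H-U = 13 → N
  i= 5: O-P = 25 → Z
  i= 6: N-H =  6 → G
  i= 7: U-H = 13 → N
  i= 8: Z-M = 13 → N
  i= 9: T-U = 25 → Z
  shifts repeat with period 4: NZGN

NZGN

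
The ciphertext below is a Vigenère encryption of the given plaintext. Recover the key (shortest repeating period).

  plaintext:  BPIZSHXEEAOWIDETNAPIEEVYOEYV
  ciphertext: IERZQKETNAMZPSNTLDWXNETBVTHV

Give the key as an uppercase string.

HPJAYD

  i= 0: I-B =  7 → H
  i= 1: E-P = 15 → P
  i= 2: R-I =  9 → J
  i= 3: Z-Z =  0 → A
  i= 4: Q-S = 24 → Y
  i= 5: K-H =  3 → D
  i= 6: E-X =  7 → H
  i= 7: T-E = 15 → P
  i= 8: N-E =  9 → J
  i= 9: A-A =  0 → A
  i=10: M-O = 24 → Y
  i=11: Z-W =  3 → D
  i=12: P-I =  7 → H
  i=13: S-D = 15 → P
  i=14: N-E =  9 → J
  i=15: T-T =  0 → A
  i=16: L-N = 24 → Y
  i=17: D-A =  3 → D
  i=18: W-P =  7 → H
  i=19: X-I = 15 → P
  i=20: N-E =  9 → J
  i=21: E-E =  0 → A
  i=22: T-V = 24 → Y
  i=23: B-Y =  3 → D
  i=24: V-O =  7 → H
  i=25: T-E = 15 → P
  i=26: H-Y =  9 → J
  i=27: V-V =  0 → A
  shifts repeat with period 6: HPJAYD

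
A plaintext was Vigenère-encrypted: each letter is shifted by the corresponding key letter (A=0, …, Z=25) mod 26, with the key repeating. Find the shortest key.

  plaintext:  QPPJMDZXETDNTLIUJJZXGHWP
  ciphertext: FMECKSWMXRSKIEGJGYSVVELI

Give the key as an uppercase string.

PXPTY

  i= 0: F-Q = 15 → P
  i= 1: M-P = 23 → X
  i= 2: E-P = 15 → P
  i= 3: C-J = 19 → T
  i= 4: K-M = 24 → Y
  i= 5: S-D = 15 → P
  i= 6: W-Z = 23 → X
  i= 7: M-X = 15 → P
  i= 8: X-E = 19 → T
  i= 9: R-T = 24 → Y
  i=10: S-D = 15 → P
  i=11: K-N = 23 → X
  i=12: I-T = 15 → P
  i=13: E-L = 19 → T
  i=14: G-I = 24 → Y
  i=15: J-U = 15 → P
  i=16: G-J = 23 → X
  i=17: Y-J = 15 → P
  i=18: S-Z = 19 → T
  i=19: V-X = 24 → Y
  i=20: V-G = 15 → P
  i=21: E-H = 23 → X
  i=22: L-W = 15 → P
  i=23: I-P = 19 → T
  shifts repeat with period 5: PXPTY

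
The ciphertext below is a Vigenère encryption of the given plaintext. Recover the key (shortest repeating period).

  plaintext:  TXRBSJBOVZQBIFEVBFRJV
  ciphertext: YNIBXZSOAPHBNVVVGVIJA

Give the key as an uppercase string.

  i= 0: Y-T =  5 → F
  i= 1: N-X = 16 → Q
  i= 2: I-R = 17 → R
  i= 3: B-B =  0 → A
  i= 4: X-S =  5 → F
  i= 5: Z-J = 16 → Q
  i= 6: S-B = 17 → R
  i= 7: O-O =  0 → A
  i= 8: A-V =  5 → F
  i= 9: P-Z = 16 → Q
  i=10: H-Q = 17 → R
  i=11: B-B =  0 → A
  i=12: N-I =  5 → F
  i=13: V-F = 16 → Q
  i=14: V-E = 17 → R
  i=15: V-V =  0 → A
  i=16: G-B =  5 → F
  i=17: V-F = 16 → Q
  i=18: I-R = 17 → R
  i=19: J-J =  0 → A
  i=20: A-V =  5 → F
  shifts repeat with period 4: FQRA

FQRA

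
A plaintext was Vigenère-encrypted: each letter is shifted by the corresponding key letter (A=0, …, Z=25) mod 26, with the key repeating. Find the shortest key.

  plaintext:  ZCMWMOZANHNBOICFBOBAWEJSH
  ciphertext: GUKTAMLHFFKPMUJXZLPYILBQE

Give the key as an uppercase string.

HSYXOYM

  i= 0: G-Z =  7 → H
  i= 1: U-C = 18 → S
  i= 2: K-M = 24 → Y
  i= 3: T-W = 23 → X
  i= 4: A-M = 14 → O
  i= 5: M-O = 24 → Y
  i= 6: L-Z = 12 → M
  i= 7: H-A =  7 → H
  i= 8: F-N = 18 → S
  i= 9: F-H = 24 → Y
  i=10: K-N = 23 → X
  i=11: P-B = 14 → O
  i=12: M-O = 24 → Y
  i=13: U-I = 12 → M
  i=14: J-C =  7 → H
  i=15: X-F = 18 → S
  i=16: Z-B = 24 → Y
  i=17: L-O = 23 → X
  i=18: P-B = 14 → O
  i=19: Y-A = 24 → Y
  i=20: I-W = 12 → M
  i=21: L-E =  7 → H
  i=22: B-J = 18 → S
  i=23: Q-S = 24 → Y
  i=24: E-H = 23 → X
  shifts repeat with period 7: HSYXOYM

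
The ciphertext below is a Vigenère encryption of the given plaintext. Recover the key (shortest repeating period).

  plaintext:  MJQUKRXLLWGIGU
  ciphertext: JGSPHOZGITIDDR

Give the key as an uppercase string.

XXCV

  i= 0: J-M = 23 → X
  i= 1: G-J = 23 → X
  i= 2: S-Q =  2 → C
  i= 3: P-U = 21 → V
  i= 4: H-K = 23 → X
  i= 5: O-R = 23 → X
  i= 6: Z-X =  2 → C
  i= 7: G-L = 21 → V
  i= 8: I-L = 23 → X
  i= 9: T-W = 23 → X
  i=10: I-G =  2 → C
  i=11: D-I = 21 → V
  i=12: D-G = 23 → X
  i=13: R-U = 23 → X
  shifts repeat with period 4: XXCV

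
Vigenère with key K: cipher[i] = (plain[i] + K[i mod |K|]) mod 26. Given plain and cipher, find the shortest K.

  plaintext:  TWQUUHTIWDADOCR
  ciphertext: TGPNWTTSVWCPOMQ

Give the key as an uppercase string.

  i= 0: T-T =  0 → A
  i= 1: G-W = 10 → K
  i= 2: P-Q = 25 → Z
  i= 3: N-U = 19 → T
  i= 4: W-U =  2 → C
  i= 5: T-H = 12 → M
  i= 6: T-T =  0 → A
  i= 7: S-I = 10 → K
  i= 8: V-W = 25 → Z
  i= 9: W-D = 19 → T
  i=10: C-A =  2 → C
  i=11: P-D = 12 → M
  i=12: O-O =  0 → A
  i=13: M-C = 10 → K
  i=14: Q-R = 25 → Z
  shifts repeat with period 6: AKZTCM

AKZTCM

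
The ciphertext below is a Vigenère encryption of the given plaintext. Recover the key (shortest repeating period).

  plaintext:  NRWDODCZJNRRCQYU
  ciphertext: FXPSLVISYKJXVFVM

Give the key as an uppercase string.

SGTPX

  i= 0: F-N = 18 → S
  i= 1: X-R =  6 → G
  i= 2: P-W = 19 → T
  i= 3: S-D = 15 → P
  i= 4: L-O = 23 → X
  i= 5: V-D = 18 → S
  i= 6: I-C =  6 → G
  i= 7: S-Z = 19 → T
  i= 8: Y-J = 15 → P
  i= 9: K-N = 23 → X
  i=10: J-R = 18 → S
  i=11: X-R =  6 → G
  i=12: V-C = 19 → T
  i=13: F-Q = 15 → P
  i=14: V-Y = 23 → X
  i=15: M-U = 18 → S
  shifts repeat with period 5: SGTPX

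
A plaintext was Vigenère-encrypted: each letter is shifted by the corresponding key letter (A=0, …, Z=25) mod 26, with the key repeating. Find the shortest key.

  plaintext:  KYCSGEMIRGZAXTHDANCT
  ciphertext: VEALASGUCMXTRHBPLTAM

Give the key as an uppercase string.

LGYTUOUM

  i= 0: V-K = 11 → L
  i= 1: E-Y =  6 → G
  i= 2: A-C = 24 → Y
  i= 3: L-S = 19 → T
  i= 4: A-G = 20 → U
  i= 5: S-E = 14 → O
  i= 6: G-M = 20 → U
  i= 7: U-I = 12 → M
  i= 8: C-R = 11 → L
  i= 9: M-G =  6 → G
  i=10: X-Z = 24 → Y
  i=11: T-A = 19 → T
  i=12: R-X = 20 → U
  i=13: H-T = 14 → O
  i=14: B-H = 20 → U
  i=15: P-D = 12 → M
  i=16: L-A = 11 → L
  i=17: T-N =  6 → G
  i=18: A-C = 24 → Y
  i=19: M-T = 19 → T
  shifts repeat with period 8: LGYTUOUM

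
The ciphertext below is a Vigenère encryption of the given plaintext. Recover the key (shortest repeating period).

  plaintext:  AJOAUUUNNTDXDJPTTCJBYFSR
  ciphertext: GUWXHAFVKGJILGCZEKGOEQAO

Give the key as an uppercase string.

GLIXN

  i= 0: G-A =  6 → G
  i= 1: U-J = 11 → L
  i= 2: W-O =  8 → I
  i= 3: X-A = 23 → X
  i= 4: H-U = 13 → N
  i= 5: A-U =  6 → G
  i= 6: F-U = 11 → L
  i= 7: V-N =  8 → I
  i= 8: K-N = 23 → X
  i= 9: G-T = 13 → N
  i=10: J-D =  6 → G
  i=11: I-X = 11 → L
  i=12: L-D =  8 → I
  i=13: G-J = 23 → X
  i=14: C-P = 13 → N
  i=15: Z-T =  6 → G
  i=16: E-T = 11 → L
  i=17: K-C =  8 → I
  i=18: G-J = 23 → X
  i=19: O-B = 13 → N
  i=20: E-Y =  6 → G
  i=21: Q-F = 11 → L
  i=22: A-S =  8 → I
  i=23: O-R = 23 → X
  shifts repeat with period 5: GLIXN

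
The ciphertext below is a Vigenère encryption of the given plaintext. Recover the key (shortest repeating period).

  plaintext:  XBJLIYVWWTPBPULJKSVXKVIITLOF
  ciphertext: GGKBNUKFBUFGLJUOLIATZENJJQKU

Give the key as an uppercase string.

  i= 0: G-X =  9 → J
  i= 1: G-B =  5 → F
  i= 2: K-J =  1 → B
  i= 3: B-L = 16 → Q
  i= 4: N-I =  5 → F
  i= 5: U-Y = 22 → W
  i= 6: K-V = 15 → P
  i= 7: F-W =  9 → J
  i= 8: B-W =  5 → F
  i= 9: U-T =  1 → B
  i=10: F-P = 16 → Q
  i=11: G-B =  5 → F
  i=12: L-P = 22 → W
  i=13: J-U = 15 → P
  i=14: U-L =  9 → J
  i=15: O-J =  5 → F
  i=16: L-K =  1 → B
  i=17: I-S = 16 → Q
  i=18: A-V =  5 → F
  i=19: T-X = 22 → W
  i=20: Z-K = 15 → P
  i=21: E-V =  9 → J
  i=22: N-I =  5 → F
  i=23: J-I =  1 → B
  i=24: J-T = 16 → Q
  i=25: Q-L =  5 → F
  i=26: K-O = 22 → W
  i=27: U-F = 15 → P
  shifts repeat with period 7: JFBQFWP

JFBQFWP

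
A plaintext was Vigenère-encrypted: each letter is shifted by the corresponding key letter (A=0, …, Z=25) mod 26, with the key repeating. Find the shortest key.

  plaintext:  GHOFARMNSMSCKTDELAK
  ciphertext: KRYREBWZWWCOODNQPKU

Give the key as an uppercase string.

EKKM

  i= 0: K-G =  4 → E
  i= 1: R-H = 10 → K
  i= 2: Y-O = 10 → K
  i= 3: R-F = 12 → M
  i= 4: E-A =  4 → E
  i= 5: B-R = 10 → K
  i= 6: W-M = 10 → K
  i= 7: Z-N = 12 → M
  i= 8: W-S =  4 → E
  i= 9: W-M = 10 → K
  i=10: C-S = 10 → K
  i=11: O-C = 12 → M
  i=12: O-K =  4 → E
  i=13: D-T = 10 → K
  i=14: N-D = 10 → K
  i=15: Q-E = 12 → M
  i=16: P-L =  4 → E
  i=17: K-A = 10 → K
  i=18: U-K = 10 → K
  shifts repeat with period 4: EKKM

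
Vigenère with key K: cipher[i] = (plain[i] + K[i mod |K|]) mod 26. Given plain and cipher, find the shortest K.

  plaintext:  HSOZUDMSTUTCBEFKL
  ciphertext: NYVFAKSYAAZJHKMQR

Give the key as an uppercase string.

  i= 0: N-H =  6 → G
  i= 1: Y-S =  6 → G
  i= 2: V-O =  7 → H
  i= 3: F-Z =  6 → G
  i= 4: A-U =  6 → G
  i= 5: K-D =  7 → H
  i= 6: S-M =  6 → G
  i= 7: Y-S =  6 → G
  i= 8: A-T =  7 → H
  i= 9: A-U =  6 → G
  i=10: Z-T =  6 → G
  i=11: J-C =  7 → H
  i=12: H-B =  6 → G
  i=13: K-E =  6 → G
  i=14: M-F =  7 → H
  i=15: Q-K =  6 → G
  i=16: R-L =  6 → G
  shifts repeat with period 3: GGH

GGH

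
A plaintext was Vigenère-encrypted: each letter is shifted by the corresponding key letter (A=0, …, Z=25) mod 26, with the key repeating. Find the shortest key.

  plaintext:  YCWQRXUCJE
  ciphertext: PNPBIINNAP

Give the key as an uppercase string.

RLTL

  i= 0: P-Y = 17 → R
  i= 1: N-C = 11 → L
  i= 2: P-W = 19 → T
  i= 3: B-Q = 11 → L
  i= 4: I-R = 17 → R
  i= 5: I-X = 11 → L
  i= 6: N-U = 19 → T
  i= 7: N-C = 11 → L
  i= 8: A-J = 17 → R
  i= 9: P-E = 11 → L
  shifts repeat with period 4: RLTL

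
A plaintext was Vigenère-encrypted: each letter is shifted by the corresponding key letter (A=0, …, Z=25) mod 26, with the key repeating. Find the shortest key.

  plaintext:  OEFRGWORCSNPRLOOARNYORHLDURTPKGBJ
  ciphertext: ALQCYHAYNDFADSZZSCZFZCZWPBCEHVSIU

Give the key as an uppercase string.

  i= 0: A-O = 12 → M
  i= 1: L-E =  7 → H
  i= 2: Q-F = 11 → L
  i= 3: C-R = 11 → L
  i= 4: Y-G = 18 → S
  i= 5: H-W = 11 → L
  i= 6: A-O = 12 → M
  i= 7: Y-R =  7 → H
  i= 8: N-C = 11 → L
  i= 9: D-S = 11 → L
  i=10: F-N = 18 → S
  i=11: A-P = 11 → L
  i=12: D-R = 12 → M
  i=13: S-L =  7 → H
  i=14: Z-O = 11 → L
  i=15: Z-O = 11 → L
  i=16: S-A = 18 → S
  i=17: C-R = 11 → L
  i=18: Z-N = 12 → M
  i=19: F-Y =  7 → H
  i=20: Z-O = 11 → L
  i=21: C-R = 11 → L
  i=22: Z-H = 18 → S
  i=23: W-L = 11 → L
  i=24: P-D = 12 → M
  i=25: B-U =  7 → H
  i=26: C-R = 11 → L
  i=27: E-T = 11 → L
  i=28: H-P = 18 → S
  i=29: V-K = 11 → L
  i=30: S-G = 12 → M
  i=31: I-B =  7 → H
  i=32: U-J = 11 → L
  shifts repeat with period 6: MHLLSL

MHLLSL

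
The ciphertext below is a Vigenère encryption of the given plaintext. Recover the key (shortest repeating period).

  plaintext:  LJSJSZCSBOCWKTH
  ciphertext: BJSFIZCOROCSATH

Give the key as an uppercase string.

QAAW

  i= 0: B-L = 16 → Q
  i= 1: J-J =  0 → A
  i= 2: S-S =  0 → A
  i= 3: F-J = 22 → W
  i= 4: I-S = 16 → Q
  i= 5: Z-Z =  0 → A
  i= 6: C-C =  0 → A
  i= 7: O-S = 22 → W
  i= 8: R-B = 16 → Q
  i= 9: O-O =  0 → A
  i=10: C-C =  0 → A
  i=11: S-W = 22 → W
  i=12: A-K = 16 → Q
  i=13: T-T =  0 → A
  i=14: H-H =  0 → A
  shifts repeat with period 4: QAAW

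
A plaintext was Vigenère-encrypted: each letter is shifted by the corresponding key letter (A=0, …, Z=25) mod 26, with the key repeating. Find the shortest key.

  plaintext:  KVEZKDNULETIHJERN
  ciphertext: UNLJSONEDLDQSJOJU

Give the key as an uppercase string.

  i= 0: U-K = 10 → K
  i= 1: N-V = 18 → S
  i= 2: L-E =  7 → H
  i= 3: J-Z = 10 → K
  i= 4: S-K =  8 → I
  i= 5: O-D = 11 → L
  i= 6: N-N =  0 → A
  i= 7: E-U = 10 → K
  i= 8: D-L = 18 → S
  i= 9: L-E =  7 → H
  i=10: D-T = 10 → K
  i=11: Q-I =  8 → I
  i=12: S-H = 11 → L
  i=13: J-J =  0 → A
  i=14: O-E = 10 → K
  i=15: J-R = 18 → S
  i=16: U-N =  7 → H
  shifts repeat with period 7: KSHKILA

KSHKILA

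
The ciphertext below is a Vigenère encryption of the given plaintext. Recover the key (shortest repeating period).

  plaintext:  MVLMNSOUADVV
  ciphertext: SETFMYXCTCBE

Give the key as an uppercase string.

GJITZ

  i= 0: S-M =  6 → G
  i= 1: E-V =  9 → J
  i= 2: T-L =  8 → I
  i= 3: F-M = 19 → T
  i= 4: M-N = 25 → Z
  i= 5: Y-S =  6 → G
  i= 6: X-O =  9 → J
  i= 7: C-U =  8 → I
  i= 8: T-A = 19 → T
  i= 9: C-D = 25 → Z
  i=10: B-V =  6 → G
  i=11: E-V =  9 → J
  shifts repeat with period 5: GJITZ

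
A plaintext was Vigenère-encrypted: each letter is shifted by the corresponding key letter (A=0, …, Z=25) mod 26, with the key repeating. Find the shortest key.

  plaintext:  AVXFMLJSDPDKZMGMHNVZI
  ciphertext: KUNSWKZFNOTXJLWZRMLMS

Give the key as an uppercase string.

KZQN

  i= 0: K-A = 10 → K
  i= 1: U-V = 25 → Z
  i= 2: N-X = 16 → Q
  i= 3: S-F = 13 → N
  i= 4: W-M = 10 → K
  i= 5: K-L = 25 → Z
  i= 6: Z-J = 16 → Q
  i= 7: F-S = 13 → N
  i= 8: N-D = 10 → K
  i= 9: O-P = 25 → Z
  i=10: T-D = 16 → Q
  i=11: X-K = 13 → N
  i=12: J-Z = 10 → K
  i=13: L-M = 25 → Z
  i=14: W-G = 16 → Q
  i=15: Z-M = 13 → N
  i=16: R-H = 10 → K
  i=17: M-N = 25 → Z
  i=18: L-V = 16 → Q
  i=19: M-Z = 13 → N
  i=20: S-I = 10 → K
  shifts repeat with period 4: KZQN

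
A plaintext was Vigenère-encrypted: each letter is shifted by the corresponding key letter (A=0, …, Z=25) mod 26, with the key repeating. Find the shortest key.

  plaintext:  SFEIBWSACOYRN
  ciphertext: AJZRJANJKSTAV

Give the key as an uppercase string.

IEVJ

  i= 0: A-S =  8 → I
  i= 1: J-F =  4 → E
  i= 2: Z-E = 21 → V
  i= 3: R-I =  9 → J
  i= 4: J-B =  8 → I
  i= 5: A-W =  4 → E
  i= 6: N-S = 21 → V
  i= 7: J-A =  9 → J
  i= 8: K-C =  8 → I
  i= 9: S-O =  4 → E
  i=10: T-Y = 21 → V
  i=11: A-R =  9 → J
  i=12: V-N =  8 → I
  shifts repeat with period 4: IEVJ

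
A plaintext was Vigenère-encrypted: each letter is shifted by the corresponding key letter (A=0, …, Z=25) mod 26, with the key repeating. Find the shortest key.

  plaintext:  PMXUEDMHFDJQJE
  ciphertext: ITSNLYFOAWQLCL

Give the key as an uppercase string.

  i= 0: I-P = 19 → T
  i= 1: T-M =  7 → H
  i= 2: S-X = 21 → V
  i= 3: N-U = 19 → T
  i= 4: L-E =  7 → H
  i= 5: Y-D = 21 → V
  i= 6: F-M = 19 → T
  i= 7: O-H =  7 → H
  i= 8: A-F = 21 → V
  i= 9: W-D = 19 → T
  i=10: Q-J =  7 → H
  i=11: L-Q = 21 → V
  i=12: C-J = 19 → T
  i=13: L-E =  7 → H
  shifts repeat with period 3: THV

THV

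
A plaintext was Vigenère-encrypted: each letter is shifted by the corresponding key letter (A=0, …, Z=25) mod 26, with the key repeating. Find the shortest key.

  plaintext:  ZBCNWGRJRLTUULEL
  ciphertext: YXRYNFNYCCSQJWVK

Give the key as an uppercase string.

  i= 0: Y-Z = 25 → Z
  i= 1: X-B = 22 → W
  i= 2: R-C = 15 → P
  i= 3: Y-N = 11 → L
  i= 4: N-W = 17 → R
  i= 5: F-G = 25 → Z
  i= 6: N-R = 22 → W
  i= 7: Y-J = 15 → P
  i= 8: C-R = 11 → L
  i= 9: C-L = 17 → R
  i=10: S-T = 25 → Z
  i=11: Q-U = 22 → W
  i=12: J-U = 15 → P
  i=13: W-L = 11 → L
  i=14: V-E = 17 → R
  i=15: K-L = 25 → Z
  shifts repeat with period 5: ZWPLR

ZWPLR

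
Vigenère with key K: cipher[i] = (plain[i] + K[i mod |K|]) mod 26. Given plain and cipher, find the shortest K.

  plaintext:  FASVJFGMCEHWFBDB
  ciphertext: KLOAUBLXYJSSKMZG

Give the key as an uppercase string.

  i= 0: K-F =  5 → F
  i= 1: L-A = 11 → L
  i= 2: O-S = 22 → W
  i= 3: A-V =  5 → F
  i= 4: U-J = 11 → L
  i= 5: B-F = 22 → W
  i= 6: L-G =  5 → F
  i= 7: X-M = 11 → L
  i= 8: Y-C = 22 → W
  i= 9: J-E =  5 → F
  i=10: S-H = 11 → L
  i=11: S-W = 22 → W
  i=12: K-F =  5 → F
  i=13: M-B = 11 → L
  i=14: Z-D = 22 → W
  i=15: G-B =  5 → F
  shifts repeat with period 3: FLW

FLW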